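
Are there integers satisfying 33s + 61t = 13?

Step 1: Compute gcd(33, 61).
gcd(33, 61) = 1

Step 2: Check divisibility.
Does 1 divide 13? 13 = 1 x 13, so yes.

By the theorem on linear Diophantine equations, 33s + 61t = 13 has integer solutions if and only if gcd(33, 61) divides 13. Since 1 | 13, solutions exist.

Yes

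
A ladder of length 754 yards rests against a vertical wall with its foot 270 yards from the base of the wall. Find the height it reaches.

The ladder, wall, and ground form a right triangle with hypotenuse 754 and one leg 270.
By the Pythagorean theorem: h² = 754² - 270² = 568516 - 72900 = 495616
h = √495616 = 704 yards

704 yards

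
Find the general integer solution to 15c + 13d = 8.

Step 1: Compute gcd(15, 13) = 1.
Since 1 divides 8, solutions exist.

Step 2: Find a particular solution using extended Euclidean algorithm.
We get c₀ = -48, d₀ = 56.
Check: 15*-48 + 13*56 = 8 = 8 ✓

Step 3: Write the general solution.
c = -48 + (13/1)t = -48 + 13t
d = 56 - (15/1)t = 56 - 15t
for any integer t.

c = -48 + 13t, d = 56 - 15t for integer t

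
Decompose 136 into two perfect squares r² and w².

We need to find integers r, w > 0 such that r² + w² = 136.
Trying r = 6: w² = 136 - 6² = 136 - 36 = 100
w = 10
Check: 6² + 10² = 36 + 100 = 136 ✓

136 = 6² + 10²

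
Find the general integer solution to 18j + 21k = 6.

Step 1: Compute gcd(18, 21) = 3.
Since 3 divides 6, solutions exist.

Step 2: Find a particular solution using extended Euclidean algorithm.
We get j₀ = -2, k₀ = 2.
Check: 18*-2 + 21*2 = 6 = 6 ✓

Step 3: Write the general solution.
j = -2 + (21/3)t = -2 + 7t
k = 2 - (18/3)t = 2 - 6t
for any integer t.

j = -2 + 7t, k = 2 - 6t for integer t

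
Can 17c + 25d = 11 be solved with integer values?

Step 1: Compute gcd(17, 25).
gcd(17, 25) = 1

Step 2: Check divisibility.
Does 1 divide 11? 11 = 1 x 11, so yes.

By the theorem on linear Diophantine equations, 17c + 25d = 11 has integer solutions if and only if gcd(17, 25) divides 11. Since 1 | 11, solutions exist.

Yes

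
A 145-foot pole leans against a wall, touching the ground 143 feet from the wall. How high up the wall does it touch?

The ladder, wall, and ground form a right triangle with hypotenuse 145 and one leg 143.
By the Pythagorean theorem: h² = 145² - 143² = 21025 - 20449 = 576
h = √576 = 24 feet

24 feet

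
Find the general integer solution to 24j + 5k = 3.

Step 1: Compute gcd(24, 5) = 1.
Since 1 divides 3, solutions exist.

Step 2: Find a particular solution using extended Euclidean algorithm.
We get j₀ = -3, k₀ = 15.
Check: 24*-3 + 5*15 = 3 = 3 ✓

Step 3: Write the general solution.
j = -3 + (5/1)t = -3 + 5t
k = 15 - (24/1)t = 15 - 24t
for any integer t.

j = -3 + 5t, k = 15 - 24t for integer t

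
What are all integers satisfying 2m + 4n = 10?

Step 1: Compute gcd(2, 4) = 2.
Since 2 divides 10, solutions exist.

Step 2: Find a particular solution using extended Euclidean algorithm.
We get m₀ = 5, n₀ = 0.
Check: 2*5 + 4*0 = 10 = 10 ✓

Step 3: Write the general solution.
m = 5 + (4/2)t = 5 + 2t
n = 0 - (2/2)t = 0 - 1t
for any integer t.

m = 5 + 2t, n = 0 - 1t for integer t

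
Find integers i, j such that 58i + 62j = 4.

Step 1: Check solvability.
gcd(58, 62) = 2
Since 2 divides 4, solutions exist.

Step 2: Apply extended Euclidean algorithm to find gcd.
We find integers such that 58*x0 + 62*y0 = 2

Step 3: Scale the particular solution.
Multiply by 4/2 = 2:
i = 30, j = -28

Step 4: Verify.
58*(30) + 62*(-28) = 4 = 4 ✓

i = 30, j = -28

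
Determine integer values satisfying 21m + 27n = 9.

Step 1: Check solvability.
gcd(21, 27) = 3
Since 3 divides 9, solutions exist.

Step 2: Apply extended Euclidean algorithm to find gcd.
We find integers such that 21*x0 + 27*y0 = 3

Step 3: Scale the particular solution.
Multiply by 9/3 = 3:
m = 12, n = -9

Step 4: Verify.
21*(12) + 27*(-9) = 9 = 9 ✓

m = 12, n = -9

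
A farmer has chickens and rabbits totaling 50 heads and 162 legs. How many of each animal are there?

Let c = chickens, r = rabbits.
Heads: c + r = 50
Legs: 2c + 4r = 162
From the first equation, c = 50 - r. Substitute:
2(50 - r) + 4r = 162
100 + 2r = 162
r = (162 - 100)/2 = 31
c = 50 - 31 = 19

Chickens: 19, Rabbits: 31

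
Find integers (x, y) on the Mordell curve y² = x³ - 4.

Try small integer x values and check whether x³ - 4 is a perfect square.
x = 2: x³ - 4 = 2³ - 4 = 8 - 4 = 4
Is 4 a perfect square? 2² = 4 ✓
So (x, y) = (2, -2) is a solution.

x = 2, y = -2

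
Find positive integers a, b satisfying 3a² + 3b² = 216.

Try small values of a and check whether (216 - 3a²)/3 is a perfect square.
a = 6: 3·6² = 108, so 3b² = 216 - 108 = 108, giving b² = 36, b = 6.
Check: 3·6² + 3·6² = 108 + 108 = 216 ✓

a = 6, b = 6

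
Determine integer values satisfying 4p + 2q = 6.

Step 1: Check solvability.
gcd(4, 2) = 2
Since 2 divides 6, solutions exist.

Step 2: Apply extended Euclidean algorithm to find gcd.
We find integers such that 4*x0 + 2*y0 = 2

Step 3: Scale the particular solution.
Multiply by 6/2 = 3:
p = 0, q = 3

Step 4: Verify.
4*(0) + 2*(3) = 6 = 6 ✓

p = 0, q = 3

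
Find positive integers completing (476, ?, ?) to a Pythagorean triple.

We need the other leg and hypotenuse such that 476² + x² = c².
Take x = 93, c = 485: 476² + 93² = 226576 + 8649 = 235225 = 485² ✓
Triple: (93, 476, 485)

(93, 476, 485)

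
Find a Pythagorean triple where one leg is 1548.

We need the other leg and hypotenuse such that 1548² + x² = c².
Take x = 3536, c = 3860: 1548² + 3536² = 2396304 + 12503296 = 14899600 = 3860² ✓
Triple: (1548, 3536, 3860)

(1548, 3536, 3860)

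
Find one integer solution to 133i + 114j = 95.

Step 1: Check solvability.
gcd(133, 114) = 19
Since 19 divides 95, solutions exist.

Step 2: Apply extended Euclidean algorithm to find gcd.
We find integers such that 133*x0 + 114*y0 = 19

Step 3: Scale the particular solution.
Multiply by 95/19 = 5:
i = 5, j = -5

Step 4: Verify.
133*(5) + 114*(-5) = 95 = 95 ✓

i = 5, j = -5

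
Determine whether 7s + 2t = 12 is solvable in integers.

Step 1: Compute gcd(7, 2).
gcd(7, 2) = 1

Step 2: Check divisibility.
Does 1 divide 12? 12 = 1 x 12, so yes.

By the theorem on linear Diophantine equations, 7s + 2t = 12 has integer solutions if and only if gcd(7, 2) divides 12. Since 1 | 12, solutions exist.

Yes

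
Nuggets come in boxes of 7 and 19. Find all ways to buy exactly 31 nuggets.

We need non-negative integers (x, y) with 7x + 19y = 31.
For each x in 0..4, check if 31 - 7x is a non-negative multiple of 19.
No x yields an integer y ≥ 0.

No solution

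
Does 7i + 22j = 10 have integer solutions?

Step 1: Compute gcd(7, 22).
gcd(7, 22) = 1

Step 2: Check divisibility.
Does 1 divide 10? 10 = 1 x 10, so yes.

By the theorem on linear Diophantine equations, 7i + 22j = 10 has integer solutions if and only if gcd(7, 22) divides 10. Since 1 | 10, solutions exist.

Yes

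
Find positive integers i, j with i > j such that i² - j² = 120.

Factor: i² - j² = (i+j)(i-j) = 120.
We need two factors of 120 with the same parity.
Use i+j = 60 and i-j = 2 (product 60·2 = 120).
Adding: 2i = 62, so i = 31.
Subtracting: 2j = 58, so j = 29.
Check: 31² - 29² = 961 - 841 = 120 ✓

i = 31, j = 29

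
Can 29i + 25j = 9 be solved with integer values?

Step 1: Compute gcd(29, 25).
gcd(29, 25) = 1

Step 2: Check divisibility.
Does 1 divide 9? 9 = 1 x 9, so yes.

By the theorem on linear Diophantine equations, 29i + 25j = 9 has integer solutions if and only if gcd(29, 25) divides 9. Since 1 | 9, solutions exist.

Yes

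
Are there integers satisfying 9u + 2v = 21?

Step 1: Compute gcd(9, 2).
gcd(9, 2) = 1

Step 2: Check divisibility.
Does 1 divide 21? 21 = 1 x 21, so yes.

By the theorem on linear Diophantine equations, 9u + 2v = 21 has integer solutions if and only if gcd(9, 2) divides 21. Since 1 | 21, solutions exist.

Yes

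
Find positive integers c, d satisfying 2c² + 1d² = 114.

Try small values of c and check whether (114 - 2c²)/1 is a perfect square.
c = 7: 2·7² = 98, so 1d² = 114 - 98 = 16, giving d² = 16, d = 4.
Check: 2·7² + 1·4² = 98 + 16 = 114 ✓

c = 7, d = 4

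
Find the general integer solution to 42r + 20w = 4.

Step 1: Compute gcd(42, 20) = 2.
Since 2 divides 4, solutions exist.

Step 2: Find a particular solution using extended Euclidean algorithm.
We get r₀ = 2, w₀ = -4.
Check: 42*2 + 20*-4 = 4 = 4 ✓

Step 3: Write the general solution.
r = 2 + (20/2)t = 2 + 10t
w = -4 - (42/2)t = -4 - 21t
for any integer t.

r = 2 + 10t, w = -4 - 21t for integer t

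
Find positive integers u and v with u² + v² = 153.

We need to find integers u, v > 0 such that u² + v² = 153.
Trying u = 3: v² = 153 - 3² = 153 - 9 = 144
v = 12
Check: 3² + 12² = 9 + 144 = 153 ✓

153 = 3² + 12²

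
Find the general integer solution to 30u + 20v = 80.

Step 1: Compute gcd(30, 20) = 10.
Since 10 divides 80, solutions exist.

Step 2: Find a particular solution using extended Euclidean algorithm.
We get u₀ = 8, v₀ = -8.
Check: 30*8 + 20*-8 = 80 = 80 ✓

Step 3: Write the general solution.
u = 8 + (20/10)t = 8 + 2t
v = -8 - (30/10)t = -8 - 3t
for any integer t.

u = 8 + 2t, v = -8 - 3t for integer t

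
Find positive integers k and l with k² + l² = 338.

We need to find integers k, l > 0 such that k² + l² = 338.
Trying k = 7: l² = 338 - 7² = 338 - 49 = 289
l = 17
Check: 7² + 17² = 49 + 289 = 338 ✓

338 = 7² + 17²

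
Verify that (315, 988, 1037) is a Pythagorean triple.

Compute a² + b² = 315² + 988² = 99225 + 976144 = 1075369
Compute c² = 1037² = 1075369
Since 1075369 = 1075369, confirmed.

Yes, it is a Pythagorean triple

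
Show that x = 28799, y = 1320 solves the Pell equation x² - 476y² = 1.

Compute x² = 28799² = 829382401
Compute 476y² = 476·1320² = 476·1742400 = 829382400
x² - 476y² = 829382401 - 829382400 = 1
Since this equals 1, (28799, 1320) is a solution.

Yes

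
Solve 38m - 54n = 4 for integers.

Step 1: Check solvability.
gcd(38, 54) = 2
Since 2 divides 4, solutions exist.

Step 2: Apply extended Euclidean algorithm to find gcd.
We find integers such that 38*x0 + 54*y0 = 2

Step 3: Scale the particular solution.
Multiply by 4/2 = 2:
m = 20, n = 14

Step 4: Verify.
38*(20) - 54*(14) = 4 = 4 ✓

m = 20, n = 14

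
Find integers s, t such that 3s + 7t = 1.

Step 1: Check solvability.
gcd(3, 7) = 1
Since 1 divides 1, solutions exist.

Step 2: Apply extended Euclidean algorithm to find gcd.
We find integers such that 3*x0 + 7*y0 = 1

Step 3: Scale the particular solution.
Multiply by 1/1 = 1:
s = -2, t = 1

Step 4: Verify.
3*(-2) + 7*(1) = 1 = 1 ✓

s = -2, t = 1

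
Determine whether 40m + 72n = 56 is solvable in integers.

Step 1: Compute gcd(40, 72).
gcd(40, 72) = 8

Step 2: Check divisibility.
Does 8 divide 56? 56 = 8 x 7, so yes.

By the theorem on linear Diophantine equations, 40m + 72n = 56 has integer solutions if and only if gcd(40, 72) divides 56. Since 8 | 56, solutions exist.

Yes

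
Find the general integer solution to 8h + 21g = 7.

Step 1: Compute gcd(8, 21) = 1.
Since 1 divides 7, solutions exist.

Step 2: Find a particular solution using extended Euclidean algorithm.
We get h₀ = 56, g₀ = -21.
Check: 8*56 + 21*-21 = 7 = 7 ✓

Step 3: Write the general solution.
h = 56 + (21/1)t = 56 + 21t
g = -21 - (8/1)t = -21 - 8t
for any integer t.

h = 56 + 21t, g = -21 - 8t for integer t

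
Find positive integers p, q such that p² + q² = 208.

Search for p with 208 - p² a perfect square.
p = 8: 208 - 8² = 208 - 64 = 144 = 12² ✓
So p = 8, q = 12.

p = 8, q = 12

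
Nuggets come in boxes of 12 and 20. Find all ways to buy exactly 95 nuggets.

We need non-negative integers (x, y) with 12x + 20y = 95.
For each x in 0..7, check if 95 - 12x is a non-negative multiple of 20.
No x yields an integer y ≥ 0.

No solution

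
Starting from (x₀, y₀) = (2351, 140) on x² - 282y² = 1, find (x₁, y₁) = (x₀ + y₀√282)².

Solutions to x² - Dy² = 1 are generated by powers of (x₀ + y₀√D).
The next solution satisfies x₁ + y₁√282 = (x₀ + y₀√282)², giving:
x₁ = x₀² + 282y₀² = 2351² + 282·140² = 5527201 + 5527200 = 11054401
y₁ = 2x₀y₀ = 2·2351·140 = 658280

Verify: 11054401² - 282·658280² = 122199781468801 - 122199781468800 = 1 ✓

x = 11054401, y = 658280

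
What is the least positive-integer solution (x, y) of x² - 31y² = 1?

We seek the smallest positive integers (x, y) with x² - 31y² = 1, i.e., x² = 31y² + 1.
Try successive y values:
y = 1: x² = 31·1² + 1 = 32, not a perfect square
y = 2: x² = 31·2² + 1 = 125, not a perfect square
y = 3: x² = 31·3² + 1 = 280, not a perfect square
... continuing the search (or via continued fractions) ...
y = 273: x² = 31·273² + 1 = 2310400, x = 1520 ✓

Verify: 1520² - 31·273² = 2310400 - 2310399 = 1 ✓

x = 1520, y = 273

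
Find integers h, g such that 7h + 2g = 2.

Step 1: Check solvability.
gcd(7, 2) = 1
Since 1 divides 2, solutions exist.

Step 2: Apply extended Euclidean algorithm to find gcd.
We find integers such that 7*x0 + 2*y0 = 1

Step 3: Scale the particular solution.
Multiply by 2/1 = 2:
h = 2, g = -6

Step 4: Verify.
7*(2) + 2*(-6) = 2 = 2 ✓

h = 2, g = -6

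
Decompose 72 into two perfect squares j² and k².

We need to find integers j, k > 0 such that j² + k² = 72.
Trying j = 6: k² = 72 - 6² = 72 - 36 = 36
k = 6
Check: 6² + 6² = 36 + 36 = 72 ✓

72 = 6² + 6²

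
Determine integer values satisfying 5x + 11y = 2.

Step 1: Check solvability.
gcd(5, 11) = 1
Since 1 divides 2, solutions exist.

Step 2: Apply extended Euclidean algorithm to find gcd.
We find integers such that 5*x0 + 11*y0 = 1

Step 3: Scale the particular solution.
Multiply by 2/1 = 2:
x = -4, y = 2

Step 4: Verify.
5*(-4) + 11*(2) = 2 = 2 ✓

x = -4, y = 2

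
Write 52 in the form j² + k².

We need to find integers j, k > 0 such that j² + k² = 52.
Trying j = 4: k² = 52 - 4² = 52 - 16 = 36
k = 6
Check: 4² + 6² = 16 + 36 = 52 ✓

52 = 4² + 6²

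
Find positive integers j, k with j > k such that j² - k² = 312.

Factor: j² - k² = (j+k)(j-k) = 312.
We need two factors of 312 with the same parity.
Use j+k = 156 and j-k = 2 (product 156·2 = 312).
Adding: 2j = 158, so j = 79.
Subtracting: 2k = 154, so k = 77.
Check: 79² - 77² = 6241 - 5929 = 312 ✓

j = 79, k = 77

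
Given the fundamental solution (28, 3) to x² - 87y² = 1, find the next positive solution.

Solutions to x² - Dy² = 1 are generated by powers of (x₀ + y₀√D).
The next solution satisfies x₁ + y₁√87 = (x₀ + y₀√87)², giving:
x₁ = x₀² + 87y₀² = 28² + 87·3² = 784 + 783 = 1567
y₁ = 2x₀y₀ = 2·28·3 = 168

Verify: 1567² - 87·168² = 2455489 - 2455488 = 1 ✓

x = 1567, y = 168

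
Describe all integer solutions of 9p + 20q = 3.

Step 1: Compute gcd(9, 20) = 1.
Since 1 divides 3, solutions exist.

Step 2: Find a particular solution using extended Euclidean algorithm.
We get p₀ = 27, q₀ = -12.
Check: 9*27 + 20*-12 = 3 = 3 ✓

Step 3: Write the general solution.
p = 27 + (20/1)t = 27 + 20t
q = -12 - (9/1)t = -12 - 9t
for any integer t.

p = 27 + 20t, q = -12 - 9t for integer t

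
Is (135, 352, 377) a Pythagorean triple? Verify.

Compute a² + b² = 135² + 352² = 18225 + 123904 = 142129
Compute c² = 377² = 142129
Since 142129 = 142129, confirmed.

Yes, it is a Pythagorean triple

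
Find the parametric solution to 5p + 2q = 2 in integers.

Step 1: Compute gcd(5, 2) = 1.
Since 1 divides 2, solutions exist.

Step 2: Find a particular solution using extended Euclidean algorithm.
We get p₀ = 2, q₀ = -4.
Check: 5*2 + 2*-4 = 2 = 2 ✓

Step 3: Write the general solution.
p = 2 + (2/1)t = 2 + 2t
q = -4 - (5/1)t = -4 - 5t
for any integer t.

p = 2 + 2t, q = -4 - 5t for integer t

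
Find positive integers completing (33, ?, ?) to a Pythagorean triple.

We need the other leg and hypotenuse such that 33² + x² = c².
Take x = 180, c = 183: 33² + 180² = 1089 + 32400 = 33489 = 183² ✓
Triple: (33, 180, 183)

(33, 180, 183)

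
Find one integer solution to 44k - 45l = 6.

Step 1: Check solvability.
gcd(44, 45) = 1
Since 1 divides 6, solutions exist.

Step 2: Apply extended Euclidean algorithm to find gcd.
We find integers such that 44*x0 + 45*y0 = 1

Step 3: Scale the particular solution.
Multiply by 6/1 = 6:
k = -6, l = -6

Step 4: Verify.
44*(-6) - 45*(-6) = 6 = 6 ✓

k = -6, l = -6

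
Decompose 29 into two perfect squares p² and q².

We need to find integers p, q > 0 such that p² + q² = 29.
Trying p = 2: q² = 29 - 2² = 29 - 4 = 25
q = 5
Check: 2² + 5² = 4 + 25 = 29 ✓

29 = 2² + 5²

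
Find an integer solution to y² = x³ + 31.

Try small integer x values and check whether x³ + 31 is a perfect square.
x = -3: x³ + 31 = -3³ + 31 = -27 + 31 = 4
Is 4 a perfect square? 2² = 4 ✓
So (x, y) = (-3, -2) is a solution.

x = -3, y = -2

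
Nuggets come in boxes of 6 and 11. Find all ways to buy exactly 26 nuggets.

We need non-negative integers (x, y) with 6x + 11y = 26.
For each x in 0..4, check if 26 - 6x is a non-negative multiple of 11.
No x yields an integer y ≥ 0.

No solution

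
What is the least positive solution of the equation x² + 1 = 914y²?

We need x² = 914y² - 1. Try successive y:
y = 1: x² = 914·1² - 1 = 913, not a perfect square
y = 2: x² = 914·2² - 1 = 3655, not a perfect square
y = 3: x² = 914·3² - 1 = 8225, not a perfect square
...
y = 185: x² = 914·185² - 1 = 31281649 = 5593² ✓
Check: 5593² - 914·185² = 31281649 - 31281650 = -1 ✓

x = 5593, y = 185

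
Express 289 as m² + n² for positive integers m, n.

We need to find integers m, n > 0 such that m² + n² = 289.
Trying m = 8: n² = 289 - 8² = 289 - 64 = 225
n = 15
Check: 8² + 15² = 64 + 225 = 289 ✓

289 = 8² + 15²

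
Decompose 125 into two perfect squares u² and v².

We need to find integers u, v > 0 such that u² + v² = 125.
Trying u = 2: v² = 125 - 2² = 125 - 4 = 121
v = 11
Check: 2² + 11² = 4 + 121 = 125 ✓

125 = 2² + 11²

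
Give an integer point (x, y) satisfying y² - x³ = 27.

Try small integer x values and check whether x³ + 27 is a perfect square.
x = -3: x³ + 27 = -3³ + 27 = -27 + 27 = 0
Is 0 a perfect square? 0² = 0 ✓
So (x, y) = (-3, 0) is a solution.

x = -3, y = 0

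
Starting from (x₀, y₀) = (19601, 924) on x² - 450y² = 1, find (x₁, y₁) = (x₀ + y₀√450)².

Solutions to x² - Dy² = 1 are generated by powers of (x₀ + y₀√D).
The next solution satisfies x₁ + y₁√450 = (x₀ + y₀√450)², giving:
x₁ = x₀² + 450y₀² = 19601² + 450·924² = 384199201 + 384199200 = 768398401
y₁ = 2x₀y₀ = 2·19601·924 = 36222648

Verify: 768398401² - 450·36222648² = 590436102659356801 - 590436102659356800 = 1 ✓

x = 768398401, y = 36222648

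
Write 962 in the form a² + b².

We need to find integers a, b > 0 such that a² + b² = 962.
Trying a = 1: b² = 962 - 1² = 962 - 1 = 961
b = 31
Check: 1² + 31² = 1 + 961 = 962 ✓

962 = 1² + 31²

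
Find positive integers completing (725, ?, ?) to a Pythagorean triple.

We need the other leg and hypotenuse such that 725² + x² = c².
Take x = 108, c = 733: 725² + 108² = 525625 + 11664 = 537289 = 733² ✓
Triple: (725, 108, 733)

(725, 108, 733)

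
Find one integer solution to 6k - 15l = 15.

Step 1: Check solvability.
gcd(6, 15) = 3
Since 3 divides 15, solutions exist.

Step 2: Apply extended Euclidean algorithm to find gcd.
We find integers such that 6*x0 + 15*y0 = 3

Step 3: Scale the particular solution.
Multiply by 15/3 = 5:
k = -10, l = -5

Step 4: Verify.
6*(-10) - 15*(-5) = 15 = 15 ✓

k = -10, l = -5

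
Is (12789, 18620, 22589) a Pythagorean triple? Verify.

Compute a² + b² = 12789² + 18620² = 163558521 + 346704400 = 510262921
Compute c² = 22589² = 510262921
Since 510262921 = 510262921, confirmed.

Yes, it is a Pythagorean triple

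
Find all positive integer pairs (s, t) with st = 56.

The positive divisors of 56 are: 1, 2, 4, 7, 8, 14, 28, 56.
Each divisor d gives the pair (d, 56/d):
(1, 56), (2, 28), (4, 14), (7, 8), (8, 7), (14, 4), (28, 2), (56, 1)

(1, 56), (2, 28), (4, 14), (7, 8), (8, 7), (14, 4), (28, 2), (56, 1)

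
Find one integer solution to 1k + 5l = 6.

Step 1: Check solvability.
gcd(1, 5) = 1
Since 1 divides 6, solutions exist.

Step 2: Apply extended Euclidean algorithm to find gcd.
We find integers such that 1*x0 + 5*y0 = 1

Step 3: Scale the particular solution.
Multiply by 6/1 = 6:
k = 6, l = 0

Step 4: Verify.
1*(6) + 5*(0) = 6 = 6 ✓

k = 6, l = 0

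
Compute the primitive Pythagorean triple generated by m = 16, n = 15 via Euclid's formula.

a = m² - n² = 256 - 225 = 31
b = 2mn = 2·16·15 = 480
c = m² + n² = 256 + 225 = 481
Verify: 31² + 480² = 961 + 230400 = 231361 = 481² ✓

(31, 480, 481)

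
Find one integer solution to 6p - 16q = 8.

Step 1: Check solvability.
gcd(6, 16) = 2
Since 2 divides 8, solutions exist.

Step 2: Apply extended Euclidean algorithm to find gcd.
We find integers such that 6*x0 + 16*y0 = 2

Step 3: Scale the particular solution.
Multiply by 8/2 = 4:
p = 12, q = 4

Step 4: Verify.
6*(12) - 16*(4) = 8 = 8 ✓

p = 12, q = 4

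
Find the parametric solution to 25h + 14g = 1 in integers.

Step 1: Compute gcd(25, 14) = 1.
Since 1 divides 1, solutions exist.

Step 2: Find a particular solution using extended Euclidean algorithm.
We get h₀ = -5, g₀ = 9.
Check: 25*-5 + 14*9 = 1 = 1 ✓

Step 3: Write the general solution.
h = -5 + (14/1)t = -5 + 14t
g = 9 - (25/1)t = 9 - 25t
for any integer t.

h = -5 + 14t, g = 9 - 25t for integer t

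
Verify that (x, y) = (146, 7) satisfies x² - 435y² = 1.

Compute x² = 146² = 21316
Compute 435y² = 435·7² = 435·49 = 21315
x² - 435y² = 21316 - 21315 = 1
Since this equals 1, (146, 7) is a solution.

Yes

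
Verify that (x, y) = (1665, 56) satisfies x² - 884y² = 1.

Compute x² = 1665² = 2772225
Compute 884y² = 884·56² = 884·3136 = 2772224
x² - 884y² = 2772225 - 2772224 = 1
Since this equals 1, (1665, 56) is a solution.

Yes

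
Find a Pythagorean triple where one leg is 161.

We need the other leg and hypotenuse such that 161² + x² = c².
Take x = 240, c = 289: 161² + 240² = 25921 + 57600 = 83521 = 289² ✓
Triple: (161, 240, 289)

(161, 240, 289)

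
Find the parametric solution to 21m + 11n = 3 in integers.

Step 1: Compute gcd(21, 11) = 1.
Since 1 divides 3, solutions exist.

Step 2: Find a particular solution using extended Euclidean algorithm.
We get m₀ = -3, n₀ = 6.
Check: 21*-3 + 11*6 = 3 = 3 ✓

Step 3: Write the general solution.
m = -3 + (11/1)t = -3 + 11t
n = 6 - (21/1)t = 6 - 21t
for any integer t.

m = -3 + 11t, n = 6 - 21t for integer t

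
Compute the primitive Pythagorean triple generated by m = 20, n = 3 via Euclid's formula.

a = m² - n² = 20² - 3² = 400 - 9 = 391
b = 2mn = 2·20·3 = 120
c = m² + n² = 400 + 9 = 409
Verify: 391² + 120² = 152881 + 14400 = 167281 = 409² ✓

(391, 120, 409)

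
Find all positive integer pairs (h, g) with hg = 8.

The positive divisors of 8 are: 1, 2, 4, 8.
Each divisor d gives the pair (d, 8/d):
(1, 8), (2, 4), (4, 2), (8, 1)

(1, 8), (2, 4), (4, 2), (8, 1)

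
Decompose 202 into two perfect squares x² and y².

We need to find integers x, y > 0 such that x² + y² = 202.
Trying x = 9: y² = 202 - 9² = 202 - 81 = 121
y = 11
Check: 9² + 11² = 81 + 121 = 202 ✓

202 = 9² + 11²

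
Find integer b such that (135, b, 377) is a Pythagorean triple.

b² = c² - a² = 377² - 135² = 142129 - 18225 = 123904
b = sqrt(123904) = 352

352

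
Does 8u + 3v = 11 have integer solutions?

Step 1: Compute gcd(8, 3).
gcd(8, 3) = 1

Step 2: Check divisibility.
Does 1 divide 11? 11 = 1 x 11, so yes.

By the theorem on linear Diophantine equations, 8u + 3v = 11 has integer solutions if and only if gcd(8, 3) divides 11. Since 1 | 11, solutions exist.

Yes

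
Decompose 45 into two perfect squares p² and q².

We need to find integers p, q > 0 such that p² + q² = 45.
Trying p = 3: q² = 45 - 3² = 45 - 9 = 36
q = 6
Check: 3² + 6² = 9 + 36 = 45 ✓

45 = 3² + 6²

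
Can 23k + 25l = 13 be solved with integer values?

Step 1: Compute gcd(23, 25).
gcd(23, 25) = 1

Step 2: Check divisibility.
Does 1 divide 13? 13 = 1 x 13, so yes.

By the theorem on linear Diophantine equations, 23k + 25l = 13 has integer solutions if and only if gcd(23, 25) divides 13. Since 1 | 13, solutions exist.

Yes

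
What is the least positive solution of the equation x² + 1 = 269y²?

We need x² = 269y² - 1. Try successive y:
y = 1: x² = 269·1² - 1 = 268, not a perfect square
y = 2: x² = 269·2² - 1 = 1075, not a perfect square
y = 3: x² = 269·3² - 1 = 2420, not a perfect square
...
y = 5: x² = 269·5² - 1 = 6724 = 82² ✓
Check: 82² - 269·5² = 6724 - 6725 = -1 ✓

x = 82, y = 5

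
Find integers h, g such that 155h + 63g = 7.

Step 1: Check solvability.
gcd(155, 63) = 1
Since 1 divides 7, solutions exist.

Step 2: Apply extended Euclidean algorithm to find gcd.
We find integers such that 155*x0 + 63*y0 = 1

Step 3: Scale the particular solution.
Multiply by 7/1 = 7:
h = -91, g = 224

Step 4: Verify.
155*(-91) + 63*(224) = 7 = 7 ✓

h = -91, g = 224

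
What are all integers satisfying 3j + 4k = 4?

Step 1: Compute gcd(3, 4) = 1.
Since 1 divides 4, solutions exist.

Step 2: Find a particular solution using extended Euclidean algorithm.
We get j₀ = -4, k₀ = 4.
Check: 3*-4 + 4*4 = 4 = 4 ✓

Step 3: Write the general solution.
j = -4 + (4/1)t = -4 + 4t
k = 4 - (3/1)t = 4 - 3t
for any integer t.

j = -4 + 4t, k = 4 - 3t for integer t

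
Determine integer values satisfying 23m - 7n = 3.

Step 1: Check solvability.
gcd(23, 7) = 1
Since 1 divides 3, solutions exist.

Step 2: Apply extended Euclidean algorithm to find gcd.
We find integers such that 23*x0 + 7*y0 = 1

Step 3: Scale the particular solution.
Multiply by 3/1 = 3:
m = -9, n = -30

Step 4: Verify.
23*(-9) - 7*(-30) = 3 = 3 ✓

m = -9, n = -30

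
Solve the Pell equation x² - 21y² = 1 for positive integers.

We seek the smallest positive integers (x, y) with x² - 21y² = 1, i.e., x² = 21y² + 1.
Try successive y values:
y = 1: x² = 21·1² + 1 = 22, not a perfect square
y = 2: x² = 21·2² + 1 = 85, not a perfect square
y = 3: x² = 21·3² + 1 = 190, not a perfect square
... continuing the search (or via continued fractions) ...
y = 12: x² = 21·12² + 1 = 3025, x = 55 ✓

Verify: 55² - 21·12² = 3025 - 3024 = 1 ✓

x = 55, y = 12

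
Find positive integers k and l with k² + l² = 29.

We need to find integers k, l > 0 such that k² + l² = 29.
Trying k = 2: l² = 29 - 2² = 29 - 4 = 25
l = 5
Check: 2² + 5² = 4 + 25 = 29 ✓

29 = 2² + 5²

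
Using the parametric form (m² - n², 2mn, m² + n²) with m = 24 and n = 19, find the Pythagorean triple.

a = m² - n² = 24² - 19² = 576 - 361 = 215
b = 2mn = 2·24·19 = 912
c = m² + n² = 576 + 361 = 937
Verify: 215² + 912² = 46225 + 831744 = 877969 = 937² ✓

(215, 912, 937)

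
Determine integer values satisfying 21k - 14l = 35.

Step 1: Check solvability.
gcd(21, 14) = 7
Since 7 divides 35, solutions exist.

Step 2: Apply extended Euclidean algorithm to find gcd.
We find integers such that 21*x0 + 14*y0 = 7

Step 3: Scale the particular solution.
Multiply by 35/7 = 5:
k = 5, l = 5

Step 4: Verify.
21*(5) - 14*(5) = 35 = 35 ✓

k = 5, l = 5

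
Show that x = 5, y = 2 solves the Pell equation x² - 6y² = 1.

Compute x² = 5² = 25
Compute 6y² = 6·2² = 6·4 = 24
x² - 6y² = 25 - 24 = 1
Since this equals 1, (5, 2) is a solution.

Yes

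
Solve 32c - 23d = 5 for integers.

Step 1: Check solvability.
gcd(32, 23) = 1
Since 1 divides 5, solutions exist.

Step 2: Apply extended Euclidean algorithm to find gcd.
We find integers such that 32*x0 + 23*y0 = 1

Step 3: Scale the particular solution.
Multiply by 5/1 = 5:
c = -25, d = -35

Step 4: Verify.
32*(-25) - 23*(-35) = 5 = 5 ✓

c = -25, d = -35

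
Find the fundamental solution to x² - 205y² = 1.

We seek the smallest positive integers (x, y) with x² - 205y² = 1, i.e., x² = 205y² + 1.
Try successive y values:
y = 1: x² = 205·1² + 1 = 206, not a perfect square
y = 2: x² = 205·2² + 1 = 821, not a perfect square
y = 3: x² = 205·3² + 1 = 1846, not a perfect square
... continuing the search (or via continued fractions) ...
y = 2772: x² = 205·2772² + 1 = 1575216721, x = 39689 ✓

Verify: 39689² - 205·2772² = 1575216721 - 1575216720 = 1 ✓

x = 39689, y = 2772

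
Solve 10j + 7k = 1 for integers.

Step 1: Check solvability.
gcd(10, 7) = 1
Since 1 divides 1, solutions exist.

Step 2: Apply extended Euclidean algorithm to find gcd.
We find integers such that 10*x0 + 7*y0 = 1

Step 3: Scale the particular solution.
Multiply by 1/1 = 1:
j = -2, k = 3

Step 4: Verify.
10*(-2) + 7*(3) = 1 = 1 ✓

j = -2, k = 3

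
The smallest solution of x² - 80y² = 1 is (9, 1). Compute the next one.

Solutions to x² - Dy² = 1 are generated by powers of (x₀ + y₀√D).
The next solution satisfies x₁ + y₁√80 = (x₀ + y₀√80)², giving:
x₁ = x₀² + 80y₀² = 9² + 80·1² = 81 + 80 = 161
y₁ = 2x₀y₀ = 2·9·1 = 18

Verify: 161² - 80·18² = 25921 - 25920 = 1 ✓

x = 161, y = 18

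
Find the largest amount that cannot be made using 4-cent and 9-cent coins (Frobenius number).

For two coprime denominations a and b, the Frobenius number (largest value not representable as a non-negative combination) is ab - a - b.
Here gcd(4, 9) = 1, so they are coprime.
F(4, 9) = 4·9 - 4 - 9 = 36 - 13 = 23

23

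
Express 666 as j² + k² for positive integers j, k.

We need to find integers j, k > 0 such that j² + k² = 666.
Trying j = 15: k² = 666 - 15² = 666 - 225 = 441
k = 21
Check: 15² + 21² = 225 + 441 = 666 ✓

666 = 15² + 21²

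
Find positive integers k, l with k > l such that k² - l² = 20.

Factor: k² - l² = (k+l)(k-l) = 20.
We need two factors of 20 with the same parity.
Use k+l = 10 and k-l = 2 (product 10·2 = 20).
Adding: 2k = 12, so k = 6.
Subtracting: 2l = 8, so l = 4.
Check: 6² - 4² = 36 - 16 = 20 ✓

k = 6, l = 4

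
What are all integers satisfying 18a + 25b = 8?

Step 1: Compute gcd(18, 25) = 1.
Since 1 divides 8, solutions exist.

Step 2: Find a particular solution using extended Euclidean algorithm.
We get a₀ = 56, b₀ = -40.
Check: 18*56 + 25*-40 = 8 = 8 ✓

Step 3: Write the general solution.
a = 56 + (25/1)t = 56 + 25t
b = -40 - (18/1)t = -40 - 18t
for any integer t.

a = 56 + 25t, b = -40 - 18t for integer t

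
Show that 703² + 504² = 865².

Compute a² + b² = 703² + 504² = 494209 + 254016 = 748225
Compute c² = 865² = 748225
Since 748225 = 748225, confirmed.

Yes, it is a Pythagorean triple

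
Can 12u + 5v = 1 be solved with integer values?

Step 1: Compute gcd(12, 5).
gcd(12, 5) = 1

Step 2: Check divisibility.
Does 1 divide 1? 1 = 1 x 1, so yes.

By the theorem on linear Diophantine equations, 12u + 5v = 1 has integer solutions if and only if gcd(12, 5) divides 1. Since 1 | 1, solutions exist.

Yes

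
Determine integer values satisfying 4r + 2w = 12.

Step 1: Check solvability.
gcd(4, 2) = 2
Since 2 divides 12, solutions exist.

Step 2: Apply extended Euclidean algorithm to find gcd.
We find integers such that 4*x0 + 2*y0 = 2

Step 3: Scale the particular solution.
Multiply by 12/2 = 6:
r = 0, w = 6

Step 4: Verify.
4*(0) + 2*(6) = 12 = 12 ✓

r = 0, w = 6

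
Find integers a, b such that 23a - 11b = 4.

Step 1: Check solvability.
gcd(23, 11) = 1
Since 1 divides 4, solutions exist.

Step 2: Apply extended Euclidean algorithm to find gcd.
We find integers such that 23*x0 + 11*y0 = 1

Step 3: Scale the particular solution.
Multiply by 4/1 = 4:
a = 4, b = 8

Step 4: Verify.
23*(4) - 11*(8) = 4 = 4 ✓

a = 4, b = 8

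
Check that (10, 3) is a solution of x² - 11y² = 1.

Compute x² = 10² = 100
Compute 11y² = 11·3² = 11·9 = 99
x² - 11y² = 100 - 99 = 1
Since this equals 1, (10, 3) is a solution.

Yes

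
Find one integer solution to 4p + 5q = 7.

Step 1: Check solvability.
gcd(4, 5) = 1
Since 1 divides 7, solutions exist.

Step 2: Apply extended Euclidean algorithm to find gcd.
We find integers such that 4*x0 + 5*y0 = 1

Step 3: Scale the particular solution.
Multiply by 7/1 = 7:
p = -7, q = 7

Step 4: Verify.
4*(-7) + 5*(7) = 7 = 7 ✓

p = -7, q = 7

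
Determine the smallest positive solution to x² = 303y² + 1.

We seek the smallest positive integers (x, y) with x² - 303y² = 1, i.e., x² = 303y² + 1.
Try successive y values:
y = 1: x² = 303·1² + 1 = 304, not a perfect square
y = 2: x² = 303·2² + 1 = 1213, not a perfect square
y = 3: x² = 303·3² + 1 = 2728, not a perfect square
... continuing the search (or via continued fractions) ...
y = 145: x² = 303·145² + 1 = 6370576, x = 2524 ✓

Verify: 2524² - 303·145² = 6370576 - 6370575 = 1 ✓

x = 2524, y = 145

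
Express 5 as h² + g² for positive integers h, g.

We need to find integers h, g > 0 such that h² + g² = 5.
Trying h = 1: g² = 5 - 1² = 5 - 1 = 4
g = 2
Check: 1² + 2² = 1 + 4 = 5 ✓

5 = 1² + 2²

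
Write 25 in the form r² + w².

We need to find integers r, w > 0 such that r² + w² = 25.
Trying r = 3: w² = 25 - 3² = 25 - 9 = 16
w = 4
Check: 3² + 4² = 9 + 16 = 25 ✓

25 = 3² + 4²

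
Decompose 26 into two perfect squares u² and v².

We need to find integers u, v > 0 such that u² + v² = 26.
Trying u = 1: v² = 26 - 1² = 26 - 1 = 25
v = 5
Check: 1² + 5² = 1 + 25 = 26 ✓

26 = 1² + 5²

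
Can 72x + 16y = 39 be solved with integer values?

Step 1: Compute gcd(72, 16).
gcd(72, 16) = 8

Step 2: Check divisibility.
Does 8 divide 39? 39 = 8 x 4 + 7, so no.

By the theorem on linear Diophantine equations, 72x + 16y = 39 has integer solutions if and only if gcd(72, 16) divides 39. Since 8 does not divide 39, no solutions exist.

No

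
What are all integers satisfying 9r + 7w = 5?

Step 1: Compute gcd(9, 7) = 1.
Since 1 divides 5, solutions exist.

Step 2: Find a particular solution using extended Euclidean algorithm.
We get r₀ = -15, w₀ = 20.
Check: 9*-15 + 7*20 = 5 = 5 ✓

Step 3: Write the general solution.
r = -15 + (7/1)t = -15 + 7t
w = 20 - (9/1)t = 20 - 9t
for any integer t.

r = -15 + 7t, w = 20 - 9t for integer t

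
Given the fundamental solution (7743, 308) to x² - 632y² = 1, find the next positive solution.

Solutions to x² - Dy² = 1 are generated by powers of (x₀ + y₀√D).
The next solution satisfies x₁ + y₁√632 = (x₀ + y₀√632)², giving:
x₁ = x₀² + 632y₀² = 7743² + 632·308² = 59954049 + 59954048 = 119908097
y₁ = 2x₀y₀ = 2·7743·308 = 4769688

Verify: 119908097² - 632·4769688² = 14377951726161409 - 14377951726161408 = 1 ✓

x = 119908097, y = 4769688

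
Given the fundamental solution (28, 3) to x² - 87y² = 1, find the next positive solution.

Solutions to x² - Dy² = 1 are generated by powers of (x₀ + y₀√D).
The next solution satisfies x₁ + y₁√87 = (x₀ + y₀√87)², giving:
x₁ = x₀² + 87y₀² = 28² + 87·3² = 784 + 783 = 1567
y₁ = 2x₀y₀ = 2·28·3 = 168

Verify: 1567² - 87·168² = 2455489 - 2455488 = 1 ✓

x = 1567, y = 168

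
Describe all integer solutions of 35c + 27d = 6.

Step 1: Compute gcd(35, 27) = 1.
Since 1 divides 6, solutions exist.

Step 2: Find a particular solution using extended Euclidean algorithm.
We get c₀ = -60, d₀ = 78.
Check: 35*-60 + 27*78 = 6 = 6 ✓

Step 3: Write the general solution.
c = -60 + (27/1)t = -60 + 27t
d = 78 - (35/1)t = 78 - 35t
for any integer t.

c = -60 + 27t, d = 78 - 35t for integer t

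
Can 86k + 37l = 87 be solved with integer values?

Step 1: Compute gcd(86, 37).
gcd(86, 37) = 1

Step 2: Check divisibility.
Does 1 divide 87? 87 = 1 x 87, so yes.

By the theorem on linear Diophantine equations, 86k + 37l = 87 has integer solutions if and only if gcd(86, 37) divides 87. Since 1 | 87, solutions exist.

Yes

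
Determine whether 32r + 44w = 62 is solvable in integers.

Step 1: Compute gcd(32, 44).
gcd(32, 44) = 4

Step 2: Check divisibility.
Does 4 divide 62? 62 = 4 x 15 + 2, so no.

By the theorem on linear Diophantine equations, 32r + 44w = 62 has integer solutions if and only if gcd(32, 44) divides 62. Since 4 does not divide 62, no solutions exist.

No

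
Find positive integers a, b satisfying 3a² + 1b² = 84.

Try small values of a and check whether (84 - 3a²)/1 is a perfect square.
a = 4: 3·4² = 48, so 1b² = 84 - 48 = 36, giving b² = 36, b = 6.
Check: 3·4² + 1·6² = 48 + 36 = 84 ✓

a = 4, b = 6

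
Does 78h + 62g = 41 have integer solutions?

Step 1: Compute gcd(78, 62).
gcd(78, 62) = 2

Step 2: Check divisibility.
Does 2 divide 41? 41 = 2 x 20 + 1, so no.

By the theorem on linear Diophantine equations, 78h + 62g = 41 has integer solutions if and only if gcd(78, 62) divides 41. Since 2 does not divide 41, no solutions exist.

No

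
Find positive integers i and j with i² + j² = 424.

We need to find integers i, j > 0 such that i² + j² = 424.
Trying i = 10: j² = 424 - 10² = 424 - 100 = 324
j = 18
Check: 10² + 18² = 100 + 324 = 424 ✓

424 = 10² + 18²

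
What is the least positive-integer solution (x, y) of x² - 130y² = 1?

We seek the smallest positive integers (x, y) with x² - 130y² = 1, i.e., x² = 130y² + 1.
Try successive y values:
y = 1: x² = 130·1² + 1 = 131, not a perfect square
y = 2: x² = 130·2² + 1 = 521, not a perfect square
y = 3: x² = 130·3² + 1 = 1171, not a perfect square
... continuing the search (or via continued fractions) ...
y = 570: x² = 130·570² + 1 = 42237001, x = 6499 ✓

Verify: 6499² - 130·570² = 42237001 - 42237000 = 1 ✓

x = 6499, y = 570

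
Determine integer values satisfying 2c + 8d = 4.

Step 1: Check solvability.
gcd(2, 8) = 2
Since 2 divides 4, solutions exist.

Step 2: Apply extended Euclidean algorithm to find gcd.
We find integers such that 2*x0 + 8*y0 = 2

Step 3: Scale the particular solution.
Multiply by 4/2 = 2:
c = 2, d = 0

Step 4: Verify.
2*(2) + 8*(0) = 4 = 4 ✓

c = 2, d = 0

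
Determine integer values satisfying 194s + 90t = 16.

Step 1: Check solvability.
gcd(194, 90) = 2
Since 2 divides 16, solutions exist.

Step 2: Apply extended Euclidean algorithm to find gcd.
We find integers such that 194*x0 + 90*y0 = 2

Step 3: Scale the particular solution.
Multiply by 16/2 = 8:
s = 104, t = -224

Step 4: Verify.
194*(104) + 90*(-224) = 16 = 16 ✓

s = 104, t = -224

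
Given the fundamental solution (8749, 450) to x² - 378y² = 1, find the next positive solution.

Solutions to x² - Dy² = 1 are generated by powers of (x₀ + y₀√D).
The next solution satisfies x₁ + y₁√378 = (x₀ + y₀√378)², giving:
x₁ = x₀² + 378y₀² = 8749² + 378·450² = 76545001 + 76545000 = 153090001
y₁ = 2x₀y₀ = 2·8749·450 = 7874100

Verify: 153090001² - 378·7874100² = 23436548406180001 - 23436548406180000 = 1 ✓

x = 153090001, y = 7874100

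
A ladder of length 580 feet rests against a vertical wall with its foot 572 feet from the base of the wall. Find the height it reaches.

The ladder, wall, and ground form a right triangle with hypotenuse 580 and one leg 572.
By the Pythagorean theorem: h² = 580² - 572² = 336400 - 327184 = 9216
h = √9216 = 96 feet

96 feet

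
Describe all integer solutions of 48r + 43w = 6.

Step 1: Compute gcd(48, 43) = 1.
Since 1 divides 6, solutions exist.

Step 2: Find a particular solution using extended Euclidean algorithm.
We get r₀ = -102, w₀ = 114.
Check: 48*-102 + 43*114 = 6 = 6 ✓

Step 3: Write the general solution.
r = -102 + (43/1)t = -102 + 43t
w = 114 - (48/1)t = 114 - 48t
for any integer t.

r = -102 + 43t, w = 114 - 48t for integer t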